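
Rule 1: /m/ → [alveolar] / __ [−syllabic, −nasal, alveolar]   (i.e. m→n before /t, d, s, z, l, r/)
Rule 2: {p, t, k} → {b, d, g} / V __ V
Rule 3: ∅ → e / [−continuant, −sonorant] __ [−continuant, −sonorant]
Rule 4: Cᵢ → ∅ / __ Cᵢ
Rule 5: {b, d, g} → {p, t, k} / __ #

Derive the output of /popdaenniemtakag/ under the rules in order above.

popedaenientagak

Rule 1 (nasal place assimilation): /m/ precedes the alveolar consonant /t/, so it assimilates in place to [n]. /popdaenniemtakag/ → popdaennientakag.
Rule 2 (intervocalic voicing): /k/ is a voiceless stop between vowels /a/ and /a/, so it voices to [g]. /popdaennientakag/ → popdaennientagag.
Rule 3 (stop-cluster e-epenthesis): /p/ and /d/ form a stop–stop cluster, so [e] is inserted between them. /popdaennientagag/ → popedaennientagag.
Rule 4 (degemination): /nn/ is a geminate; the first /n/ deletes. /popedaennientagag/ → popedaenientagag.
Rule 5 (final devoicing): /g/ is a voiced stop in word-final position, so it devoices to [k]. /popedaenientagag/ → popedaenientagak.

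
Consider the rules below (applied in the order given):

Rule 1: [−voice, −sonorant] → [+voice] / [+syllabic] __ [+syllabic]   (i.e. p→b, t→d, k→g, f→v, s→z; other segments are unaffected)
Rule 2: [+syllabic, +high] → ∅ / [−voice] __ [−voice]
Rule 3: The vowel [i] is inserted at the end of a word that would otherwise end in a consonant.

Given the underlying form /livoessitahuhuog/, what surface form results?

Rule 1 (intervocalic voicing): /t/ is a voiceless obstruent between vowels /i/ and /a/, so it voices to [d]. /livoessitahuhuog/ → livoessidahuhuog.
Rule 2 (high vowel syncope): /u/ is a high vowel flanked by voiceless consonants /h/ and /h/, so it deletes. /livoessidahuhuog/ → livoessidahhuog.
Rule 3 (final i-epenthesis): the form ends in the consonant /g/, so [i] is inserted word-finally. /livoessidahhuog/ → livoessidahhuogi.

livoessidahhuogi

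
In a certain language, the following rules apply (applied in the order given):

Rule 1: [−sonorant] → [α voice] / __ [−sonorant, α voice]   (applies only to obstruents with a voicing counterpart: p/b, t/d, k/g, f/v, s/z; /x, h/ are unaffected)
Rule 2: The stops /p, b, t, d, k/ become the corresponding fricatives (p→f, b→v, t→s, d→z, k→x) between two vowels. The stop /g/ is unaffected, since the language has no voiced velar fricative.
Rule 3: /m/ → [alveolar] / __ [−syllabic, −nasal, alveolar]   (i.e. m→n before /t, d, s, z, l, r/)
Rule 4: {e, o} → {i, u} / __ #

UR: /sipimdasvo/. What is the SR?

Rule 1 (regressive voicing assimilation): /s/ precedes the voiced obstruent /v/, so it voices to [z] by assimilation. /sipimdasvo/ → sipimdazvo.
Rule 2 (intervocalic spirantization): /p/ is a stop between vowels /i/ and /i/, so it spirantizes to the fricative [f]. /sipimdazvo/ → sifimdazvo.
Rule 3 (nasal place assimilation): /m/ precedes the alveolar consonant /d/, so it assimilates in place to [n]. /sifimdazvo/ → sifindazvo.
Rule 4 (final vowel raising): /o/ is a mid vowel in word-final position, so it raises to [u]. /sifindazvo/ → sifindazvu.

sifindazvu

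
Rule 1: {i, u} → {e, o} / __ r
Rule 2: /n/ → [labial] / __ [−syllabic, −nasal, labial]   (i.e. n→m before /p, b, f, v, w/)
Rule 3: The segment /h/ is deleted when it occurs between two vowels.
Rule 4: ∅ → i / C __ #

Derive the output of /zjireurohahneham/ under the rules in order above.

Rule 1 (pre-rhotic lowering): /i/ is a high vowel immediately before /r/, so it lowers to [e]. /u/ is a high vowel immediately before /r/, so it lowers to [o]. /zjireurohahneham/ → zjereorohahneham.
Rule 2 (nasal place assimilation): no segment meets the environment; /zjereorohahneham/ is unchanged.
Rule 3 (intervocalic h-deletion): /h/ occurs between vowels /o/ and /a/, so it deletes. /h/ occurs between vowels /e/ and /a/, so it deletes. /zjereorohahneham/ → zjereoroahneam.
Rule 4 (final i-epenthesis): the form ends in the consonant /m/, so [i] is inserted word-finally. /zjereoroahneam/ → zjereoroahneami.

zjereoroahneami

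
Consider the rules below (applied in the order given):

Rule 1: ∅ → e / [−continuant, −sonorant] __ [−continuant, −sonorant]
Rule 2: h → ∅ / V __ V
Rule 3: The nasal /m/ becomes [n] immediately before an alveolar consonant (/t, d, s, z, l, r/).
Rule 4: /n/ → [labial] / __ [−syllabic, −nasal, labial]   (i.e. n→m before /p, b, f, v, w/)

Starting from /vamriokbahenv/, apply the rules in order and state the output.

Rule 1 (stop-cluster e-epenthesis): /k/ and /b/ form a stop–stop cluster, so [e] is inserted between them. /vamriokbahenv/ → vamriokebahenv.
Rule 2 (intervocalic h-deletion): /h/ occurs between vowels /a/ and /e/, so it deletes. /vamriokebahenv/ → vamriokebaenv.
Rule 3 (nasal place assimilation): /m/ precedes the alveolar consonant /r/, so it assimilates in place to [n]. /vamriokebaenv/ → vanriokebaenv.
Rule 4 (nasal place assimilation): /n/ precedes the labial consonant /v/, so it assimilates in place to [m]. /vanriokebaenv/ → vanriokebaemv.

vanriokebaemv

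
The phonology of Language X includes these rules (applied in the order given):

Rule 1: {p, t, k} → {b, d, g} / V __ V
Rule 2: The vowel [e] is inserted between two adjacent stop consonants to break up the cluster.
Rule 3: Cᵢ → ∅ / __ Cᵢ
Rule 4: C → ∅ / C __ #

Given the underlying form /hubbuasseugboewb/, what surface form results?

Rule 1 (intervocalic voicing): no segment meets the environment; /hubbuasseugboewb/ is unchanged.
Rule 2 (stop-cluster e-epenthesis): /b/ and /b/ form a stop–stop cluster, so [e] is inserted between them. /g/ and /b/ form a stop–stop cluster, so [e] is inserted between them. /hubbuasseugboewb/ → hubebuasseugeboewb.
Rule 3 (degemination): /ss/ is a geminate; the first /s/ deletes. /hubebuasseugeboewb/ → hubebuaseugeboewb.
Rule 4 (final cluster simplification): /b/ is the second consonant of a word-final cluster /wb/, so it deletes. /hubebuaseugeboewb/ → hubebuaseugeboew.

hubebuaseugeboew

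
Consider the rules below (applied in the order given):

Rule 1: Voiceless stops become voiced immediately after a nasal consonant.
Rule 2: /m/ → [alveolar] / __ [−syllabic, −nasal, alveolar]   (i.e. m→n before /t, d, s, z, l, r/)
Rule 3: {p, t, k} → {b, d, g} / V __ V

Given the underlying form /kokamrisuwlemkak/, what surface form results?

Rule 1 (post-nasal voicing): /k/ is a voiceless stop immediately after the nasal /m/, so it voices to [g]. /kokamrisuwlemkak/ → kokamrisuwlemgak.
Rule 2 (nasal place assimilation): /m/ precedes the alveolar consonant /r/, so it assimilates in place to [n]. /kokamrisuwlemgak/ → kokanrisuwlemgak.
Rule 3 (intervocalic voicing): /k/ is a voiceless stop between vowels /o/ and /a/, so it voices to [g]. /kokanrisuwlemgak/ → koganrisuwlemgak.

koganrisuwlemgak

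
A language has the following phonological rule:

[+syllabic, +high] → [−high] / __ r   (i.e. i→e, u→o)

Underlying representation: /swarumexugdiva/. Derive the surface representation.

No segment of /swarumexugdiva/ meets the structural description of the rule, so the form surfaces unchanged.

swarumexugdiva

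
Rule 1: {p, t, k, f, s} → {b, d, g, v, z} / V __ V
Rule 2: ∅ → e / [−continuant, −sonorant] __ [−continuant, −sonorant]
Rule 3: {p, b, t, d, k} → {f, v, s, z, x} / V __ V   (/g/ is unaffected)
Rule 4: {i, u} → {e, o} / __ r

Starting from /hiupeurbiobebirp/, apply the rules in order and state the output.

hiuveorbioveverp

Rule 1 (intervocalic voicing): /p/ is a voiceless obstruent between vowels /u/ and /e/, so it voices to [b]. /hiupeurbiobebirp/ → hiubeurbiobebirp.
Rule 2 (stop-cluster e-epenthesis): no segment meets the environment; /hiubeurbiobebirp/ is unchanged.
Rule 3 (intervocalic spirantization): /b/ is a stop between vowels /u/ and /e/, so it spirantizes to the fricative [v]. /b/ is a stop between vowels /o/ and /e/, so it spirantizes to the fricative [v]. /b/ is a stop between vowels /e/ and /i/, so it spirantizes to the fricative [v]. /hiubeurbiobebirp/ → hiuveurbiovevirp.
Rule 4 (pre-rhotic lowering): /u/ is a high vowel immediately before /r/, so it lowers to [o]. /i/ is a high vowel immediately before /r/, so it lowers to [e]. /hiuveurbiovevirp/ → hiuveorbioveverp.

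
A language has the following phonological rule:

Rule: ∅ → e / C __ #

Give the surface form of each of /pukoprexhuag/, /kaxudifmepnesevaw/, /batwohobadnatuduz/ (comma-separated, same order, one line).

pukoprexhuage, kaxudifmepnesevawe, batwohobadnatuduze

/pukoprexhuag/: the form ends in the consonant /g/, so [e] is inserted word-finally. → [pukoprexhuage].
/kaxudifmepnesevaw/: the form ends in the consonant /w/, so [e] is inserted word-finally. → [kaxudifmepnesevawe].
/batwohobadnatuduz/: the form ends in the consonant /z/, so [e] is inserted word-finally. → [batwohobadnatuduze].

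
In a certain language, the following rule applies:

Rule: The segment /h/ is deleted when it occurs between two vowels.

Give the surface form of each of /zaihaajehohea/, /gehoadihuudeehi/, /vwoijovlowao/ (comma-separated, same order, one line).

zaiaajeoea, geoadiuudeei, vwoijovlowao

/zaihaajehohea/: /h/ occurs between vowels /i/ and /a/, so it deletes. /h/ occurs between vowels /e/ and /o/, so it deletes. /h/ occurs between vowels /o/ and /e/, so it deletes. → [zaiaajeoea].
/gehoadihuudeehi/: /h/ occurs between vowels /e/ and /o/, so it deletes. /h/ occurs between vowels /i/ and /u/, so it deletes. /h/ occurs between vowels /e/ and /i/, so it deletes. → [geoadiuudeei].
/vwoijovlowao/: the rule's environment is not met; surfaces unchanged as [vwoijovlowao].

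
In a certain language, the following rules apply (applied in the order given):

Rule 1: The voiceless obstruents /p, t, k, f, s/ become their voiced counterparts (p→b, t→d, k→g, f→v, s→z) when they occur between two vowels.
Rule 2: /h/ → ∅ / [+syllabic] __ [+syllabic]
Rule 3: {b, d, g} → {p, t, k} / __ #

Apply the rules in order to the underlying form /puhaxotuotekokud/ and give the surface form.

Rule 1 (intervocalic voicing): /t/ is a voiceless obstruent between vowels /o/ and /u/, so it voices to [d]. /t/ is a voiceless obstruent between vowels /o/ and /e/, so it voices to [d]. /k/ is a voiceless obstruent between vowels /e/ and /o/, so it voices to [g]. /k/ is a voiceless obstruent between vowels /o/ and /u/, so it voices to [g]. /puhaxotuotekokud/ → puhaxoduodegogud.
Rule 2 (intervocalic h-deletion): /h/ occurs between vowels /u/ and /a/, so it deletes. /puhaxoduodegogud/ → puaxoduodegogud.
Rule 3 (final devoicing): /d/ is a voiced stop in word-final position, so it devoices to [t]. /puaxoduodegogud/ → puaxoduodegogut.

puaxoduodegogut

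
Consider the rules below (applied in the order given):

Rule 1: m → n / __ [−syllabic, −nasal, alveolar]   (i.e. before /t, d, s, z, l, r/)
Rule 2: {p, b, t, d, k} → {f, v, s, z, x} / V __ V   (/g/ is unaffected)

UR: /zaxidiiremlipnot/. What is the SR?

Rule 1 (nasal place assimilation): /m/ precedes the alveolar consonant /l/, so it assimilates in place to [n]. /zaxidiiremlipnot/ → zaxidiirenlipnot.
Rule 2 (intervocalic spirantization): /d/ is a stop between vowels /i/ and /i/, so it spirantizes to the fricative [z]. /zaxidiirenlipnot/ → zaxiziirenlipnot.

zaxiziirenlipnot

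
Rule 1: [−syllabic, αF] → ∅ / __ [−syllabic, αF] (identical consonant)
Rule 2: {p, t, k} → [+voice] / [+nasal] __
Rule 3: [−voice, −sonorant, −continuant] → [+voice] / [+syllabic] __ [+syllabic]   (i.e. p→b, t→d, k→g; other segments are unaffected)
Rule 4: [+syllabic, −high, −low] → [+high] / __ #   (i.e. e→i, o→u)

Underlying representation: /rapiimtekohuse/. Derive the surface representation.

rabiimdegohusi

Rule 1 (degemination): no segment meets the environment; /rapiimtekohuse/ is unchanged.
Rule 2 (post-nasal voicing): /t/ is a voiceless stop immediately after the nasal /m/, so it voices to [d]. /rapiimtekohuse/ → rapiimdekohuse.
Rule 3 (intervocalic voicing): /p/ is a voiceless stop between vowels /a/ and /i/, so it voices to [b]. /k/ is a voiceless stop between vowels /e/ and /o/, so it voices to [g]. /rapiimdekohuse/ → rabiimdegohuse.
Rule 4 (final vowel raising): /e/ is a mid vowel in word-final position, so it raises to [i]. /rabiimdegohuse/ → rabiimdegohusi.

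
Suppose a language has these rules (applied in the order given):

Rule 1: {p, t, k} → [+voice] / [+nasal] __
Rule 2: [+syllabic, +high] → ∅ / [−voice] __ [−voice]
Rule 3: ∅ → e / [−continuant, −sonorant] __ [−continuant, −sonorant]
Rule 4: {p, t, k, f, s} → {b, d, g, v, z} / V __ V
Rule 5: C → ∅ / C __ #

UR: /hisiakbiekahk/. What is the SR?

hsiagebiegah

Rule 1 (post-nasal voicing): no segment meets the environment; /hisiakbiekahk/ is unchanged.
Rule 2 (high vowel syncope): /i/ is a high vowel flanked by voiceless consonants /h/ and /s/, so it deletes. /hisiakbiekahk/ → hsiakbiekahk.
Rule 3 (stop-cluster e-epenthesis): /k/ and /b/ form a stop–stop cluster, so [e] is inserted between them. /hsiakbiekahk/ → hsiakebiekahk.
Rule 4 (intervocalic voicing): /k/ is a voiceless obstruent between vowels /a/ and /e/, so it voices to [g]. /k/ is a voiceless obstruent between vowels /e/ and /a/, so it voices to [g]. /hsiakebiekahk/ → hsiagebiegahk.
Rule 5 (final cluster simplification): /k/ is the second consonant of a word-final cluster /hk/, so it deletes. /hsiagebiegahk/ → hsiagebiegah.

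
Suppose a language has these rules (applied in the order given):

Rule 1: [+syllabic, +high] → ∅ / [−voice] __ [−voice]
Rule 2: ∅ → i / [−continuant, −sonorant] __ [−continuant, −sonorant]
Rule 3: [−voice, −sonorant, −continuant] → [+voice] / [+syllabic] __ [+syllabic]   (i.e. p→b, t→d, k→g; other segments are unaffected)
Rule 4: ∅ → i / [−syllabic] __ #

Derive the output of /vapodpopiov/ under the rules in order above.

vabodibobiovi

Rule 1 (high vowel syncope): no segment meets the environment; /vapodpopiov/ is unchanged.
Rule 2 (stop-cluster i-epenthesis): /d/ and /p/ form a stop–stop cluster, so [i] is inserted between them. /vapodpopiov/ → vapodipopiov.
Rule 3 (intervocalic voicing): /p/ is a voiceless stop between vowels /a/ and /o/, so it voices to [b]. /p/ is a voiceless stop between vowels /i/ and /o/, so it voices to [b]. /p/ is a voiceless stop between vowels /o/ and /i/, so it voices to [b]. /vapodipopiov/ → vabodibobiov.
Rule 4 (final i-epenthesis): the form ends in the consonant /v/, so [i] is inserted word-finally. /vabodibobiov/ → vabodibobiovi.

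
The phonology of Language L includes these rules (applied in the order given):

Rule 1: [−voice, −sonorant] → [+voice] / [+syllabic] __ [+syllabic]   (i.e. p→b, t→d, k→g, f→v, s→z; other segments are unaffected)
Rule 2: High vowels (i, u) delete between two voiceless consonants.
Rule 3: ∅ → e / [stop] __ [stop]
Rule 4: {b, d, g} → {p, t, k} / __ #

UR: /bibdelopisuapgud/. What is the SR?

Rule 1 (intervocalic voicing): /p/ is a voiceless obstruent between vowels /o/ and /i/, so it voices to [b]. /s/ is a voiceless obstruent between vowels /i/ and /u/, so it voices to [z]. /bibdelopisuapgud/ → bibdelobizuapgud.
Rule 2 (high vowel syncope): no segment meets the environment; /bibdelobizuapgud/ is unchanged.
Rule 3 (stop-cluster e-epenthesis): /b/ and /d/ form a stop–stop cluster, so [e] is inserted between them. /p/ and /g/ form a stop–stop cluster, so [e] is inserted between them. /bibdelobizuapgud/ → bibedelobizuapegud.
Rule 4 (final devoicing): /d/ is a voiced stop in word-final position, so it devoices to [t]. /bibedelobizuapegud/ → bibedelobizuapegut.

bibedelobizuapegut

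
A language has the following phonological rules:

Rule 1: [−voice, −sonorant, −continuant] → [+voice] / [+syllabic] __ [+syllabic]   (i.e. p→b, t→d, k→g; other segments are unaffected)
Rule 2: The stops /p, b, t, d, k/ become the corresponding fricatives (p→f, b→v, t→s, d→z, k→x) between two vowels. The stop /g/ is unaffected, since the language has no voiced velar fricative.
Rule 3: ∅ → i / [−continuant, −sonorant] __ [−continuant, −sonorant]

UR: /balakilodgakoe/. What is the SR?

balagilodigagoe

Rule 1 (intervocalic voicing): /k/ is a voiceless stop between vowels /a/ and /i/, so it voices to [g]. /k/ is a voiceless stop between vowels /a/ and /o/, so it voices to [g]. /balakilodgakoe/ → balagilodgagoe.
Rule 2 (intervocalic spirantization): no segment meets the environment; /balagilodgagoe/ is unchanged.
Rule 3 (stop-cluster i-epenthesis): /d/ and /g/ form a stop–stop cluster, so [i] is inserted between them. /balagilodgagoe/ → balagilodigagoe.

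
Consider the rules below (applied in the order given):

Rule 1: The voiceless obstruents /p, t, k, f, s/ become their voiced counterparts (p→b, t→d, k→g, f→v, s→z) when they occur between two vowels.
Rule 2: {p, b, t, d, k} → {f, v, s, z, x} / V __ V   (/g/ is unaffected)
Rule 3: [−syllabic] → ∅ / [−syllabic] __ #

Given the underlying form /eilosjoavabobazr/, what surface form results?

Rule 1 (intervocalic voicing): no segment meets the environment; /eilosjoavabobazr/ is unchanged.
Rule 2 (intervocalic spirantization): /b/ is a stop between vowels /a/ and /o/, so it spirantizes to the fricative [v]. /b/ is a stop between vowels /o/ and /a/, so it spirantizes to the fricative [v]. /eilosjoavabobazr/ → eilosjoavavovazr.
Rule 3 (final cluster simplification): /r/ is the second consonant of a word-final cluster /zr/, so it deletes. /eilosjoavavovazr/ → eilosjoavavovaz.

eilosjoavavovaz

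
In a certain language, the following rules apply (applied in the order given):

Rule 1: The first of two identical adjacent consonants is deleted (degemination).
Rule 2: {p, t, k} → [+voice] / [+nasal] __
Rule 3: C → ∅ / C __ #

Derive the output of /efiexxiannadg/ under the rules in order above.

efiexianad

Rule 1 (degemination): /xx/ is a geminate; the first /x/ deletes. /nn/ is a geminate; the first /n/ deletes. /efiexxiannadg/ → efiexianadg.
Rule 2 (post-nasal voicing): no segment meets the environment; /efiexianadg/ is unchanged.
Rule 3 (final cluster simplification): /g/ is the second consonant of a word-final cluster /dg/, so it deletes. /efiexianadg/ → efiexianad.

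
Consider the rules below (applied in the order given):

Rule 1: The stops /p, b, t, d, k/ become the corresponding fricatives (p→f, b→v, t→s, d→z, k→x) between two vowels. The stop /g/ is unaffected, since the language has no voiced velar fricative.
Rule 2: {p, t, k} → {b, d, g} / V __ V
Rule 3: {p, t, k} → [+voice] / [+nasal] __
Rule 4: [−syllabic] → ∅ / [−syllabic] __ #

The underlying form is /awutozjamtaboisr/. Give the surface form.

Rule 1 (intervocalic spirantization): /t/ is a stop between vowels /u/ and /o/, so it spirantizes to the fricative [s]. /b/ is a stop between vowels /a/ and /o/, so it spirantizes to the fricative [v]. /awutozjamtaboisr/ → awusozjamtavoisr.
Rule 2 (intervocalic voicing): no segment meets the environment; /awusozjamtavoisr/ is unchanged.
Rule 3 (post-nasal voicing): /t/ is a voiceless stop immediately after the nasal /m/, so it voices to [d]. /awusozjamtavoisr/ → awusozjamdavoisr.
Rule 4 (final cluster simplification): /r/ is the second consonant of a word-final cluster /sr/, so it deletes. /awusozjamdavoisr/ → awusozjamdavois.

awusozjamdavois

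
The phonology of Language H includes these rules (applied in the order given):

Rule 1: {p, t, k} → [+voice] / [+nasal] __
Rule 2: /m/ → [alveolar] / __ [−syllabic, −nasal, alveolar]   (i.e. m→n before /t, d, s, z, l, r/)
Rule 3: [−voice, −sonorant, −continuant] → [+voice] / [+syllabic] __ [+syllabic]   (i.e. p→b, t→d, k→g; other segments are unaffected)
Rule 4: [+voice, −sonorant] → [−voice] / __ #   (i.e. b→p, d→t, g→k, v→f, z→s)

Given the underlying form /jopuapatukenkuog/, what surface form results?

Rule 1 (post-nasal voicing): /k/ is a voiceless stop immediately after the nasal /n/, so it voices to [g]. /jopuapatukenkuog/ → jopuapatukenguog.
Rule 2 (nasal place assimilation): no segment meets the environment; /jopuapatukenguog/ is unchanged.
Rule 3 (intervocalic voicing): /p/ is a voiceless stop between vowels /o/ and /u/, so it voices to [b]. /p/ is a voiceless stop between vowels /a/ and /a/, so it voices to [b]. /t/ is a voiceless stop between vowels /a/ and /u/, so it voices to [d]. /k/ is a voiceless stop between vowels /u/ and /e/, so it voices to [g]. /jopuapatukenguog/ → jobuabadugenguog.
Rule 4 (final devoicing): /g/ is a voiced obstruent in word-final position, so it devoices to [k]. /jobuabadugenguog/ → jobuabadugenguok.

jobuabadugenguok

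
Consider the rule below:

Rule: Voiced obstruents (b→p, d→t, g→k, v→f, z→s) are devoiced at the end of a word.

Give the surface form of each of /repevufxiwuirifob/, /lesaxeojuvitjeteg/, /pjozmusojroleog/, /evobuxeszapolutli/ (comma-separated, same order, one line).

repevufxiwuirifop, lesaxeojuvitjetek, pjozmusojroleok, evobuxeszapolutli

/repevufxiwuirifob/: /b/ is a voiced obstruent in word-final position, so it devoices to [p]. → [repevufxiwuirifop].
/lesaxeojuvitjeteg/: /g/ is a voiced obstruent in word-final position, so it devoices to [k]. → [lesaxeojuvitjetek].
/pjozmusojroleog/: /g/ is a voiced obstruent in word-final position, so it devoices to [k]. → [pjozmusojroleok].
/evobuxeszapolutli/: the rule's environment is not met; surfaces unchanged as [evobuxeszapolutli].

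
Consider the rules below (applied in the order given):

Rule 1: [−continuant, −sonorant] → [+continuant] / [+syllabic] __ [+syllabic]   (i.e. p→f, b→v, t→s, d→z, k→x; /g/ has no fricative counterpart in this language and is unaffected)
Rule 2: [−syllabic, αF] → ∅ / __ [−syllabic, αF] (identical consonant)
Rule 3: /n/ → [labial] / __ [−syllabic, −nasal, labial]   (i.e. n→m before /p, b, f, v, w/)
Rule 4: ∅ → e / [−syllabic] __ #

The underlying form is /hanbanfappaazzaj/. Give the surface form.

hambamfapaazaje

Rule 1 (intervocalic spirantization): no segment meets the environment; /hanbanfappaazzaj/ is unchanged.
Rule 2 (degemination): /pp/ is a geminate; the first /p/ deletes. /zz/ is a geminate; the first /z/ deletes. /hanbanfappaazzaj/ → hanbanfapaazaj.
Rule 3 (nasal place assimilation): /n/ precedes the labial consonant /b/, so it assimilates in place to [m]. /n/ precedes the labial consonant /f/, so it assimilates in place to [m]. /hanbanfapaazaj/ → hambamfapaazaj.
Rule 4 (final e-epenthesis): the form ends in the consonant /j/, so [e] is inserted word-finally. /hambamfapaazaj/ → hambamfapaazaje.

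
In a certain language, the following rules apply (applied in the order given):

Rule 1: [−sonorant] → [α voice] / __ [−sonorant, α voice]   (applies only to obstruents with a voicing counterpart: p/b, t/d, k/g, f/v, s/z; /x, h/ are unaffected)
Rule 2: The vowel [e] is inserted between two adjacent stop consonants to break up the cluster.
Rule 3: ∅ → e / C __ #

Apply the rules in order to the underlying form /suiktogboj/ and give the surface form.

Rule 1 (regressive voicing assimilation): no segment meets the environment; /suiktogboj/ is unchanged.
Rule 2 (stop-cluster e-epenthesis): /k/ and /t/ form a stop–stop cluster, so [e] is inserted between them. /g/ and /b/ form a stop–stop cluster, so [e] is inserted between them. /suiktogboj/ → suiketogeboj.
Rule 3 (final e-epenthesis): the form ends in the consonant /j/, so [e] is inserted word-finally. /suiketogeboj/ → suiketogeboje.

suiketogeboje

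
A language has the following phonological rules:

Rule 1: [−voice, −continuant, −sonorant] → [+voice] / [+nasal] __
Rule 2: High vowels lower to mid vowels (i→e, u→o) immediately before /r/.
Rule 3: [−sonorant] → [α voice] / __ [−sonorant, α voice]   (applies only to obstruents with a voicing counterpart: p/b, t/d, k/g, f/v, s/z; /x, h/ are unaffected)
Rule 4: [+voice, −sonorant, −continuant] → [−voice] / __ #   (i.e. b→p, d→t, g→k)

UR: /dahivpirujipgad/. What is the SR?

dahifperujibgat

Rule 1 (post-nasal voicing): no segment meets the environment; /dahivpirujipgad/ is unchanged.
Rule 2 (pre-rhotic lowering): /i/ is a high vowel immediately before /r/, so it lowers to [e]. /dahivpirujipgad/ → dahivperujipgad.
Rule 3 (regressive voicing assimilation): /v/ precedes the voiceless obstruent /p/, so it devoices to [f] by assimilation. /p/ precedes the voiced obstruent /g/, so it voices to [b] by assimilation. /dahivperujipgad/ → dahifperujibgad.
Rule 4 (final devoicing): /d/ is a voiced stop in word-final position, so it devoices to [t]. /dahifperujibgad/ → dahifperujibgat.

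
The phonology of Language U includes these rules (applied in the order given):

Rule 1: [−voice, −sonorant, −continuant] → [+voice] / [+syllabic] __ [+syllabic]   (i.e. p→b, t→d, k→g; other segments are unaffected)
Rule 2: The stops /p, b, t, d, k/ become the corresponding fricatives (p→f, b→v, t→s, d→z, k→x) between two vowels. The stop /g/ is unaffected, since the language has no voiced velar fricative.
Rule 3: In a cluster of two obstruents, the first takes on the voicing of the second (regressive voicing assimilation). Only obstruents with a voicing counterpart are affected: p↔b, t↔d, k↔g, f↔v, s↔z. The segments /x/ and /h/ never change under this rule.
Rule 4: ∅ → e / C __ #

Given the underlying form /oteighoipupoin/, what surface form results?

Rule 1 (intervocalic voicing): /t/ is a voiceless stop between vowels /o/ and /e/, so it voices to [d]. /p/ is a voiceless stop between vowels /i/ and /u/, so it voices to [b]. /p/ is a voiceless stop between vowels /u/ and /o/, so it voices to [b]. /oteighoipupoin/ → odeighoibuboin.
Rule 2 (intervocalic spirantization): /d/ is a stop between vowels /o/ and /e/, so it spirantizes to the fricative [z]. /b/ is a stop between vowels /i/ and /u/, so it spirantizes to the fricative [v]. /b/ is a stop between vowels /u/ and /o/, so it spirantizes to the fricative [v]. /odeighoibuboin/ → ozeighoivuvoin.
Rule 3 (regressive voicing assimilation): /g/ precedes the voiceless obstruent /h/, so it devoices to [k] by assimilation. /ozeighoivuvoin/ → ozeikhoivuvoin.
Rule 4 (final e-epenthesis): the form ends in the consonant /n/, so [e] is inserted word-finally. /ozeikhoivuvoin/ → ozeikhoivuvoine.

ozeikhoivuvoine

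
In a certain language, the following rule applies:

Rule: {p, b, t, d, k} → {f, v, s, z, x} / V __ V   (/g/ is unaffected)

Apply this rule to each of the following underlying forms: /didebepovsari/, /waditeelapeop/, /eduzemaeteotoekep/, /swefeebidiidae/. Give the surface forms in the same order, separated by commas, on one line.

dizevefovsari, waziseelafeop, ezuzemaeseosoexep, swefeeviziizae

/didebepovsari/: /d/ is a stop between vowels /i/ and /e/, so it spirantizes to the fricative [z]. /b/ is a stop between vowels /e/ and /e/, so it spirantizes to the fricative [v]. /p/ is a stop between vowels /e/ and /o/, so it spirantizes to the fricative [f]. → [dizevefovsari].
/waditeelapeop/: /d/ is a stop between vowels /a/ and /i/, so it spirantizes to the fricative [z]. /t/ is a stop between vowels /i/ and /e/, so it spirantizes to the fricative [s]. /p/ is a stop between vowels /a/ and /e/, so it spirantizes to the fricative [f]. → [waziseelafeop].
/eduzemaeteotoekep/: /d/ is a stop between vowels /e/ and /u/, so it spirantizes to the fricative [z]. /t/ is a stop between vowels /e/ and /e/, so it spirantizes to the fricative [s]. /t/ is a stop between vowels /o/ and /o/, so it spirantizes to the fricative [s]. /k/ is a stop between vowels /e/ and /e/, so it spirantizes to the fricative [x]. → [ezuzemaeseosoexep].
/swefeebidiidae/: /b/ is a stop between vowels /e/ and /i/, so it spirantizes to the fricative [v]. /d/ is a stop between vowels /i/ and /i/, so it spirantizes to the fricative [z]. /d/ is a stop between vowels /i/ and /a/, so it spirantizes to the fricative [z]. → [swefeeviziizae].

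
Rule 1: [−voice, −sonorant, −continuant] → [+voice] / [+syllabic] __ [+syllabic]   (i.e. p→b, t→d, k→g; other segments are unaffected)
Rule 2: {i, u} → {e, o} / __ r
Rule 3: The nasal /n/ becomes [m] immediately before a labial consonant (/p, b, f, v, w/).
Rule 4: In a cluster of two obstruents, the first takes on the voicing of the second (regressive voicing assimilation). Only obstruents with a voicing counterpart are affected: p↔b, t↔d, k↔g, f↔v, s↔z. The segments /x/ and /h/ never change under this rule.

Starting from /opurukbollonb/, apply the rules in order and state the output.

oborugbollomb

Rule 1 (intervocalic voicing): /p/ is a voiceless stop between vowels /o/ and /u/, so it voices to [b]. /opurukbollonb/ → oburukbollonb.
Rule 2 (pre-rhotic lowering): /u/ is a high vowel immediately before /r/, so it lowers to [o]. /oburukbollonb/ → oborukbollonb.
Rule 3 (nasal place assimilation): /n/ precedes the labial consonant /b/, so it assimilates in place to [m]. /oborukbollonb/ → oborukbollomb.
Rule 4 (regressive voicing assimilation): /k/ precedes the voiced obstruent /b/, so it voices to [g] by assimilation. /oborukbollomb/ → oborugbollomb.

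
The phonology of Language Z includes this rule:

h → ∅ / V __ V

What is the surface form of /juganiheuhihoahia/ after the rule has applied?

/h/ occurs between vowels /i/ and /e/, so it deletes.
/h/ occurs between vowels /u/ and /i/, so it deletes.
/h/ occurs between vowels /i/ and /o/, so it deletes.
/h/ occurs between vowels /a/ and /i/, so it deletes.
Surface form: [juganieuioaia].

juganieuioaia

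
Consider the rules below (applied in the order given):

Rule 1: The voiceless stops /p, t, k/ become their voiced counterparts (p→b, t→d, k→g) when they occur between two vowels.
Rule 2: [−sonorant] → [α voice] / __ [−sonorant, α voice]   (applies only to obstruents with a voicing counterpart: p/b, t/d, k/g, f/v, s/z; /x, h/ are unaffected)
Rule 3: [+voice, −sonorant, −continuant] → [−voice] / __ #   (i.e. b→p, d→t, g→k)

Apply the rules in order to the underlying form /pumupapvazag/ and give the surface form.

Rule 1 (intervocalic voicing): /p/ is a voiceless stop between vowels /u/ and /a/, so it voices to [b]. /pumupapvazag/ → pumubapvazag.
Rule 2 (regressive voicing assimilation): /p/ precedes the voiced obstruent /v/, so it voices to [b] by assimilation. /pumubapvazag/ → pumubabvazag.
Rule 3 (final devoicing): /g/ is a voiced stop in word-final position, so it devoices to [k]. /pumubabvazag/ → pumubabvazak.

pumubabvazak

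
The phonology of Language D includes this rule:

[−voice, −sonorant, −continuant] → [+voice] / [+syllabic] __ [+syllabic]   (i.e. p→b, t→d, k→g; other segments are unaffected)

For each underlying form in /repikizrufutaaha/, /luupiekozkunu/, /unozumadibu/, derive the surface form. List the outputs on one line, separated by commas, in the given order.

/repikizrufutaaha/: /p/ is a voiceless stop between vowels /e/ and /i/, so it voices to [b]. /k/ is a voiceless stop between vowels /i/ and /i/, so it voices to [g]. /t/ is a voiceless stop between vowels /u/ and /a/, so it voices to [d]. → [rebigizrufudaaha].
/luupiekozkunu/: /p/ is a voiceless stop between vowels /u/ and /i/, so it voices to [b]. /k/ is a voiceless stop between vowels /e/ and /o/, so it voices to [g]. → [luubiegozkunu].
/unozumadibu/: the rule's environment is not met; surfaces unchanged as [unozumadibu].

rebigizrufudaaha, luubiegozkunu, unozumadibu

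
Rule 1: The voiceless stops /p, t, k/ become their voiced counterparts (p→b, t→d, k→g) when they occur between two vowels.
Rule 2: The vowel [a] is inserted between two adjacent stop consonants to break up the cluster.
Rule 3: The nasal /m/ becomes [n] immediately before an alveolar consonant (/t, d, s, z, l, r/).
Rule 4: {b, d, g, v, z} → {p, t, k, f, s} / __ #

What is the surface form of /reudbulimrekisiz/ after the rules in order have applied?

reudabulinregisis

Rule 1 (intervocalic voicing): /k/ is a voiceless stop between vowels /e/ and /i/, so it voices to [g]. /reudbulimrekisiz/ → reudbulimregisiz.
Rule 2 (stop-cluster a-epenthesis): /d/ and /b/ form a stop–stop cluster, so [a] is inserted between them. /reudbulimregisiz/ → reudabulimregisiz.
Rule 3 (nasal place assimilation): /m/ precedes the alveolar consonant /r/, so it assimilates in place to [n]. /reudabulimregisiz/ → reudabulinregisiz.
Rule 4 (final devoicing): /z/ is a voiced obstruent in word-final position, so it devoices to [s]. /reudabulinregisiz/ → reudabulinregisis.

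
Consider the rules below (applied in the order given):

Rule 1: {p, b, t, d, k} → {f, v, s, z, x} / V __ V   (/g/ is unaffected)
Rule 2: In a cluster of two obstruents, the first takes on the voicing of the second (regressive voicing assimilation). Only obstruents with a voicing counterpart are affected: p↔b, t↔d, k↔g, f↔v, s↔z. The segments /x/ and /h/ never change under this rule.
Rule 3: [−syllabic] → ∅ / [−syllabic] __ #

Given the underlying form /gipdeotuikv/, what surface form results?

Rule 1 (intervocalic spirantization): /t/ is a stop between vowels /o/ and /u/, so it spirantizes to the fricative [s]. /gipdeotuikv/ → gipdeosuikv.
Rule 2 (regressive voicing assimilation): /p/ precedes the voiced obstruent /d/, so it voices to [b] by assimilation. /k/ precedes the voiced obstruent /v/, so it voices to [g] by assimilation. /gipdeosuikv/ → gibdeosuigv.
Rule 3 (final cluster simplification): /v/ is the second consonant of a word-final cluster /gv/, so it deletes. /gibdeosuigv/ → gibdeosuig.

gibdeosuig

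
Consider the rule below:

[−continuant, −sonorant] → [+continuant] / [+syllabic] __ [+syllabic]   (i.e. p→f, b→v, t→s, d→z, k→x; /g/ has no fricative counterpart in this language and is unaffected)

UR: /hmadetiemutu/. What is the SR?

hmazesiemusu

/d/ is a stop between vowels /a/ and /e/, so it spirantizes to the fricative [z].
/t/ is a stop between vowels /e/ and /i/, so it spirantizes to the fricative [s].
/t/ is a stop between vowels /u/ and /u/, so it spirantizes to the fricative [s].
Surface form: [hmazesiemusu].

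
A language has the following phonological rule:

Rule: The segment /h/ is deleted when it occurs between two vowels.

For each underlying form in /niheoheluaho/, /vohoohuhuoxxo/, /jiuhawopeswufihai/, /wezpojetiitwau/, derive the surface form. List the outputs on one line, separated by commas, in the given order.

nieoeluao, vooouuoxxo, jiuawopeswufiai, wezpojetiitwau

/niheoheluaho/: /h/ occurs between vowels /i/ and /e/, so it deletes. /h/ occurs between vowels /o/ and /e/, so it deletes. /h/ occurs between vowels /a/ and /o/, so it deletes. → [nieoeluao].
/vohoohuhuoxxo/: /h/ occurs between vowels /o/ and /o/, so it deletes. /h/ occurs between vowels /o/ and /u/, so it deletes. /h/ occurs between vowels /u/ and /u/, so it deletes. → [vooouuoxxo].
/jiuhawopeswufihai/: /h/ occurs between vowels /u/ and /a/, so it deletes. /h/ occurs between vowels /i/ and /a/, so it deletes. → [jiuawopeswufiai].
/wezpojetiitwau/: the rule's environment is not met; surfaces unchanged as [wezpojetiitwau].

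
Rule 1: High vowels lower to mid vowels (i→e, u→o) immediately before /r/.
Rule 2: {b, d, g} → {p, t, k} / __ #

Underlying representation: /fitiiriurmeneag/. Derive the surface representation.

fitieriormeneak

Rule 1 (pre-rhotic lowering): /i/ is a high vowel immediately before /r/, so it lowers to [e]. /u/ is a high vowel immediately before /r/, so it lowers to [o]. /fitiiriurmeneag/ → fitieriormeneag.
Rule 2 (final devoicing): /g/ is a voiced stop in word-final position, so it devoices to [k]. /fitieriormeneag/ → fitieriormeneak.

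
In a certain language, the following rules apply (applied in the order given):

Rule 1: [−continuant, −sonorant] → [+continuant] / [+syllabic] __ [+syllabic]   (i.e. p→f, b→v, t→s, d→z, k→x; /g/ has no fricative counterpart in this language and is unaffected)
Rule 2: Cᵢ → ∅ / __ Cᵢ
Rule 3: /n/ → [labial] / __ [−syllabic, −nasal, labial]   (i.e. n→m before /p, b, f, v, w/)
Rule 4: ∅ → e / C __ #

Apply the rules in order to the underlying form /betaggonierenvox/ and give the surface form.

Rule 1 (intervocalic spirantization): /t/ is a stop between vowels /e/ and /a/, so it spirantizes to the fricative [s]. /betaggonierenvox/ → besaggonierenvox.
Rule 2 (degemination): /gg/ is a geminate; the first /g/ deletes. /besaggonierenvox/ → besagonierenvox.
Rule 3 (nasal place assimilation): /n/ precedes the labial consonant /v/, so it assimilates in place to [m]. /besagonierenvox/ → besagonieremvox.
Rule 4 (final e-epenthesis): the form ends in the consonant /x/, so [e] is inserted word-finally. /besagonieremvox/ → besagonieremvoxe.

besagonieremvoxe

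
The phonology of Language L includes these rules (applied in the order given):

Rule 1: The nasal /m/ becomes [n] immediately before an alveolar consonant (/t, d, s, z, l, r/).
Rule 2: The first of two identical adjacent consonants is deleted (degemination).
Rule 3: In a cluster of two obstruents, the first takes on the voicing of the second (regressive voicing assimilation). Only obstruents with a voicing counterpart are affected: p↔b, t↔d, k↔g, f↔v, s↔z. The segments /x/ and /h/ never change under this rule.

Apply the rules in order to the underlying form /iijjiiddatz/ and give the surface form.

iijiidadz

Rule 1 (nasal place assimilation): no segment meets the environment; /iijjiiddatz/ is unchanged.
Rule 2 (degemination): /jj/ is a geminate; the first /j/ deletes. /dd/ is a geminate; the first /d/ deletes. /iijjiiddatz/ → iijiidatz.
Rule 3 (regressive voicing assimilation): /t/ precedes the voiced obstruent /z/, so it voices to [d] by assimilation. /iijiidatz/ → iijiidadz.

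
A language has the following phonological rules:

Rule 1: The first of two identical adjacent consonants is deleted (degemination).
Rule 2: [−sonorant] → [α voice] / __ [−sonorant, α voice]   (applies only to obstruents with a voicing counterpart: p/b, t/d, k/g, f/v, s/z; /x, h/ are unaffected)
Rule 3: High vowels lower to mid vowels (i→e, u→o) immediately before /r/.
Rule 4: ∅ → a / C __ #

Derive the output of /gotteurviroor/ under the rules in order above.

Rule 1 (degemination): /tt/ is a geminate; the first /t/ deletes. /gotteurviroor/ → goteurviroor.
Rule 2 (regressive voicing assimilation): no segment meets the environment; /goteurviroor/ is unchanged.
Rule 3 (pre-rhotic lowering): /u/ is a high vowel immediately before /r/, so it lowers to [o]. /i/ is a high vowel immediately before /r/, so it lowers to [e]. /goteurviroor/ → goteorveroor.
Rule 4 (final a-epenthesis): the form ends in the consonant /r/, so [a] is inserted word-finally. /goteorveroor/ → goteorveroora.

goteorveroora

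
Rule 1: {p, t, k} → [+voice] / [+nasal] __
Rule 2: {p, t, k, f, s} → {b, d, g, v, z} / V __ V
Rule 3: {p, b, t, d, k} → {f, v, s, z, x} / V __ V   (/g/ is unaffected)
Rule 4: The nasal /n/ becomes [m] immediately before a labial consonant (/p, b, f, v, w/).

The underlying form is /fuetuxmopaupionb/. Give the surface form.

Rule 1 (post-nasal voicing): no segment meets the environment; /fuetuxmopaupionb/ is unchanged.
Rule 2 (intervocalic voicing): /t/ is a voiceless obstruent between vowels /e/ and /u/, so it voices to [d]. /p/ is a voiceless obstruent between vowels /o/ and /a/, so it voices to [b]. /p/ is a voiceless obstruent between vowels /u/ and /i/, so it voices to [b]. /fuetuxmopaupionb/ → fueduxmobaubionb.
Rule 3 (intervocalic spirantization): /d/ is a stop between vowels /e/ and /u/, so it spirantizes to the fricative [z]. /b/ is a stop between vowels /o/ and /a/, so it spirantizes to the fricative [v]. /b/ is a stop between vowels /u/ and /i/, so it spirantizes to the fricative [v]. /fueduxmobaubionb/ → fuezuxmovauvionb.
Rule 4 (nasal place assimilation): /n/ precedes the labial consonant /b/, so it assimilates in place to [m]. /fuezuxmovauvionb/ → fuezuxmovauviomb.

fuezuxmovauviomb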